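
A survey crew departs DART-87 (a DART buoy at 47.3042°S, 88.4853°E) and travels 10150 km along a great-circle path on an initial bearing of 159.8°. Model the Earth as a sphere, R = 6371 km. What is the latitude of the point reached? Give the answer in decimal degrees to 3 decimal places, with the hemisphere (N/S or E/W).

δ = d/R = 10150/6371 = 1.593156 rad
φ₂ = arcsin(sin φ₁ cos δ + cos φ₁ sin δ cos θ)
   = arcsin(-0.73496·-0.02236 + 0.67811·0.99975·-0.93849) = -38.30196°
λ₂ = λ₁ + atan2(sin θ sin δ cos φ₁, cos δ − sin φ₁ sin φ₂) = -117.61205°

38.302°S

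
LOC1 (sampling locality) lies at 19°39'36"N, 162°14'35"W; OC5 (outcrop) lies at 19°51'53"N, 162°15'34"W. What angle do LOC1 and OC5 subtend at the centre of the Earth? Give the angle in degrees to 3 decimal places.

0.205°

LOC1: φ = +19.66000°, λ = -162.24306°
OC5: φ = +19.86472°, λ = -162.25944°
Δφ = 0.2047°,  Δλ = -0.0164°
a = sin²(Δφ/2) + cos φ₁ cos φ₂ sin²(Δλ/2) = 0.000003
c = 2·arcsin(√a) = 0.003583 rad = 0.2053°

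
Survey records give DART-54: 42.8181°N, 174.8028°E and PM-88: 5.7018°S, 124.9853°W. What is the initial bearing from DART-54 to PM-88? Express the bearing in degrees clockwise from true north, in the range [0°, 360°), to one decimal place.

Δλ = 60.2119°
y = sin Δλ · cos φ₂ = 0.863575
x = cos φ₁ sin φ₂ − sin φ₁ cos φ₂ cos Δλ = -0.408862
θ = atan2(y, x) = 115.3354° → 115.3354° (mod 360°)

115.3°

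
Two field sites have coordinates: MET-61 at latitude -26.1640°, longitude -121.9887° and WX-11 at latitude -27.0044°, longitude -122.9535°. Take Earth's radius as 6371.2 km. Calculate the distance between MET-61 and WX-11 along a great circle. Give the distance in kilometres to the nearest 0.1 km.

Δφ = -0.8404°,  Δλ = -0.9648°
a = sin²(Δφ/2) + cos φ₁ cos φ₂ sin²(Δλ/2) = 0.000110
c = 2·arcsin(√a) = 0.021021 rad = 1.2044°
d = R·c = 6371.2 × 0.021021 = 133.9 km

133.9 km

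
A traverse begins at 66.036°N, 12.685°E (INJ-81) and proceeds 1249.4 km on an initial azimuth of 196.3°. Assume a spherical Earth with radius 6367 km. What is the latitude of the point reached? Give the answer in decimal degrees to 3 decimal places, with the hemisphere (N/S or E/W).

δ = d/R = 1249.4/6367 = 0.196231 rad
φ₂ = arcsin(sin φ₁ cos δ + cos φ₁ sin δ cos θ)
   = arcsin(0.91380·0.98081 + 0.40616·0.19497·-0.95981) = 55.11040°
λ₂ = λ₁ + atan2(sin θ sin δ cos φ₁, cos δ − sin φ₁ sin φ₂) = 7.19515°

55.110°N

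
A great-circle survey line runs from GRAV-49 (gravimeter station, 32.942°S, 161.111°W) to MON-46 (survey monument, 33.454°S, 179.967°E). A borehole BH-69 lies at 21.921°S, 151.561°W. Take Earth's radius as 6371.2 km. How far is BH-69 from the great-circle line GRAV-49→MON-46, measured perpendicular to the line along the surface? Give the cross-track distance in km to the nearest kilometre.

δ₁₃ = central angle GRAV-49→BH-69 = 0.242388 rad  (haversine)
θ₁₃ = bearing GRAV-49→BH-69 = 39.885°,  θ₁₂ = bearing GRAV-49→MON-46 = 262.951°
dₓₜ = R·arcsin(sin δ₁₃ · sin(θ₁₃ − θ₁₂)) = 6371.2·arcsin(0.24002·sin(-223.067°)) = 1048.962 km
|dₓₜ| = 1048.962 km

1049 km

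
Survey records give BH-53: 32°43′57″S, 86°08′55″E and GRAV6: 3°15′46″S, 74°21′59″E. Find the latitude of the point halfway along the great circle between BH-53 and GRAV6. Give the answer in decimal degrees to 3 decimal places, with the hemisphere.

BH-53: φ = -32.73250°, λ = +86.14861°
GRAV6: φ = -3.26278°, λ = +74.36639°
Bx = cos φ₂ cos Δλ = 0.977344,  By = cos φ₂ sin Δλ = -0.203861
φₘ = atan2(sin φ₁ + sin φ₂, √((cos φ₁ + Bx)² + By²)) = -18.08633°
λₘ = λ₁ + atan2(By, cos φ₁ + Bx) = 79.75239°

18.086°S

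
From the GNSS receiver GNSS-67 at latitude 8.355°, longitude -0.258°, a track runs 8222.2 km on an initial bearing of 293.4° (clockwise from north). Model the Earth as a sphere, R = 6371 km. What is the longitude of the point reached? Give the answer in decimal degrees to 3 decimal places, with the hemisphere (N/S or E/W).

76.363°W

δ = d/R = 8222.2/6371 = 1.290567 rad
φ₂ = arcsin(sin φ₁ cos δ + cos φ₁ sin δ cos θ)
   = arcsin(0.14531·0.27658 + 0.98939·0.96099·0.39715) = 24.69536°
λ₂ = λ₁ + atan2(sin θ sin δ cos φ₁, cos δ − sin φ₁ sin φ₂) = -76.36275°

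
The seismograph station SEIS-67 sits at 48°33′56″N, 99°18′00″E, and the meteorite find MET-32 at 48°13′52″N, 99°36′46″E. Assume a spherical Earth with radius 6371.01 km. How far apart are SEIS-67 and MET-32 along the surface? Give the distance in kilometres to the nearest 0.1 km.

SEIS-67: φ = +48.56556°, λ = +99.30000°
MET-32: φ = +48.23111°, λ = +99.61278°
Δφ = -0.3344°,  Δλ = 0.3128°
a = sin²(Δφ/2) + cos φ₁ cos φ₂ sin²(Δλ/2) = 0.000012
c = 2·arcsin(√a) = 0.006871 rad = 0.3937°
d = R·c = 6371.01 × 0.006871 = 43.8 km

43.8 km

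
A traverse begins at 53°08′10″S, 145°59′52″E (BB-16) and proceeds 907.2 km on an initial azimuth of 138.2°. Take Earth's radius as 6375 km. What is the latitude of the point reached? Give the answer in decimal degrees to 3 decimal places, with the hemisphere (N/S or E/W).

58.804°S

BB-16: φ = -53.13611°, λ = +145.99778°
δ = d/R = 907.2/6375 = 0.142306 rad
φ₂ = arcsin(sin φ₁ cos δ + cos φ₁ sin δ cos θ)
   = arcsin(-0.80006·0.98989 + 0.59992·0.14183·-0.74548) = -58.80433°
λ₂ = λ₁ + atan2(sin θ sin δ cos φ₁, cos δ − sin φ₁ sin φ₂) = 156.51359°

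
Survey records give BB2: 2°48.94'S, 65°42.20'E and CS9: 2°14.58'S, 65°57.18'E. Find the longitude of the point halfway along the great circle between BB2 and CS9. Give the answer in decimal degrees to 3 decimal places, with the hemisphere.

65.828°E

BB2: φ = -2.81567°, λ = +65.70333°
CS9: φ = -2.24300°, λ = +65.95300°
Bx = cos φ₂ cos Δλ = 0.999224,  By = cos φ₂ sin Δλ = 0.004354
φₘ = atan2(sin φ₁ + sin φ₂, √((cos φ₁ + Bx)² + By²)) = -2.52934°
λₘ = λ₁ + atan2(By, cos φ₁ + Bx) = 65.82819°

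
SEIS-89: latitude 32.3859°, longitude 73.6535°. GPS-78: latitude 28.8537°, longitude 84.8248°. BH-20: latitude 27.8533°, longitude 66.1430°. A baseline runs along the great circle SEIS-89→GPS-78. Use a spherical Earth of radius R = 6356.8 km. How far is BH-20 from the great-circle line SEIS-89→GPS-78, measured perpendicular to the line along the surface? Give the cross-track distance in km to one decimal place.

674.3 km

δ₁₃ = central angle SEIS-89→BH-20 = 0.138188 rad  (haversine)
θ₁₃ = bearing SEIS-89→BH-20 = 237.030°,  θ₁₂ = bearing SEIS-89→GPS-78 = 107.259°
dₓₜ = R·arcsin(sin δ₁₃ · sin(θ₁₃ − θ₁₂)) = 6356.8·arcsin(0.13775·sin(129.770°)) = 674.295 km
|dₓₜ| = 674.295 km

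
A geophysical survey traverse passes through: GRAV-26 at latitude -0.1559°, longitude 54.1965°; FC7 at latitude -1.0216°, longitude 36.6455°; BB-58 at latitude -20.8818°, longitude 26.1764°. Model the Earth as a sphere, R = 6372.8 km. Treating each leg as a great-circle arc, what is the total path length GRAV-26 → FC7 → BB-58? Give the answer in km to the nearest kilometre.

4439 km

GRAV-26→FC7: c = 0.306676 rad, d = 1954.38 km
FC7→BB-58: c = 0.389831 rad, d = 2484.32 km
Total = 1954.38 + 2484.32 = 4438.70 km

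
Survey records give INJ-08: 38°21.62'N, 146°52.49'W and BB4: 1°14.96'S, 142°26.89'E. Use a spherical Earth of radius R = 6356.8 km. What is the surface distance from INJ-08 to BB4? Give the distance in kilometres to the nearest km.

INJ-08: φ = +38.36033°, λ = -146.87483°
BB4: φ = -1.24933°, λ = +142.44817°
Δφ = -39.6097°,  Δλ = -70.6770°
a = sin²(Δφ/2) + cos φ₁ cos φ₂ sin²(Δλ/2) = 0.377066
c = 2·arcsin(√a) = 1.322381 rad = 75.7669°
d = R·c = 6356.8 × 1.322381 = 8406.1 km

8406 km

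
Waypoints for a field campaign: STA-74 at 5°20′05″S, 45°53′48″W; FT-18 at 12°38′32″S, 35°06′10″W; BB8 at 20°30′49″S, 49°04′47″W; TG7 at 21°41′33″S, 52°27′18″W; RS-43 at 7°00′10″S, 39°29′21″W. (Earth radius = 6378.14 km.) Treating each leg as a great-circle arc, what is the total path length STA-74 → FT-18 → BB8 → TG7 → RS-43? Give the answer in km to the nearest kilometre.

5689 km

STA-74: φ = -5.33472°, λ = -45.89667°
FT-18: φ = -12.64222°, λ = -35.10278°
BB8: φ = -20.51361°, λ = -49.07972°
TG7: φ = -21.69250°, λ = -52.45500°
RS-43: φ = -7.00278°, λ = -39.48917°
STA-74→FT-18: c = 0.225472 rad, d = 1438.09 km
FT-18→BB8: c = 0.270937 rad, d = 1728.07 km
BB8→TG7: c = 0.058682 rad, d = 374.28 km
TG7→RS-43: c = 0.336853 rad, d = 2148.49 km
Total = 1438.09 + 1728.07 + 374.28 + 2148.49 = 5688.94 km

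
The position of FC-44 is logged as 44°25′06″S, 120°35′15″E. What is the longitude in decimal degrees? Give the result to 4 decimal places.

120.5875°E

120° + 35′/60 + 15″/3600 = 120 + 0.58333 + 0.00417 = 120.5875°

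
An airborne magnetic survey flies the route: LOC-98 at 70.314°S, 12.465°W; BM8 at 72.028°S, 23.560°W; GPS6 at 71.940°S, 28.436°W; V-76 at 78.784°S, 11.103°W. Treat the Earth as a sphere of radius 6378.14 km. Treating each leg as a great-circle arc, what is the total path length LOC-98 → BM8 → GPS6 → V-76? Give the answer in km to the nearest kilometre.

LOC-98→BM8: c = 0.069153 rad, d = 441.07 km
BM8→GPS6: c = 0.026358 rad, d = 168.12 km
GPS6→V-76: c = 0.140572 rad, d = 896.59 km
Total = 441.07 + 168.12 + 896.59 = 1505.77 km

1506 km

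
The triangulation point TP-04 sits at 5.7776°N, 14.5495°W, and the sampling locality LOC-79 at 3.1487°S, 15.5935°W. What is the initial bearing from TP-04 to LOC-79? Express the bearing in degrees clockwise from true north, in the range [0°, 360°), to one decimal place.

186.7°

Δλ = -1.0440°
y = sin Δλ · cos φ₂ = -0.018193
x = cos φ₁ sin φ₂ − sin φ₁ cos φ₂ cos Δλ = -0.155147
θ = atan2(y, x) = -173.3120° → 186.6880° (mod 360°)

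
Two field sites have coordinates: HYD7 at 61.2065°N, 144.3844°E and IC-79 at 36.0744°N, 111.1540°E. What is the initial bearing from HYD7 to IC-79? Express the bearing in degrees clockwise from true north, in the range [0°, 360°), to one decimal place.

235.1°

Δλ = -33.2304°
y = sin Δλ · cos φ₂ = -0.442928
x = cos φ₁ sin φ₂ − sin φ₁ cos φ₂ cos Δλ = -0.308877
θ = atan2(y, x) = -124.8901° → 235.1099° (mod 360°)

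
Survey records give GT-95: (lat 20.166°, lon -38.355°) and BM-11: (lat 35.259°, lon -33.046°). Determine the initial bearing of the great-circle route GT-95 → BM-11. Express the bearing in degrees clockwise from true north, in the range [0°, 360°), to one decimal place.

16.1°

Δλ = 5.3090°
y = sin Δλ · cos φ₂ = 0.075553
x = cos φ₁ sin φ₂ − sin φ₁ cos φ₂ cos Δλ = 0.261594
θ = atan2(y, x) = 16.1097° → 16.1097° (mod 360°)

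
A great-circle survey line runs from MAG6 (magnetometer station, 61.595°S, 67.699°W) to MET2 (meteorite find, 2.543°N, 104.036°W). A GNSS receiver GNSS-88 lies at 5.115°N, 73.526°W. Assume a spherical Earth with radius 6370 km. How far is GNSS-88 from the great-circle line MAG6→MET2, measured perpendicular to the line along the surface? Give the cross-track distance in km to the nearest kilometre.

δ₁₃ = central angle MAG6→GNSS-88 = 1.166973 rad  (haversine)
θ₁₃ = bearing MAG6→GNSS-88 = 353.687°,  θ₁₂ = bearing MAG6→MET2 = 320.922°
dₓₜ = R·arcsin(sin δ₁₃ · sin(θ₁₃ − θ₁₂)) = 6370·arcsin(0.91957·sin(32.764°)) = 3318.095 km
|dₓₜ| = 3318.095 km

3318 km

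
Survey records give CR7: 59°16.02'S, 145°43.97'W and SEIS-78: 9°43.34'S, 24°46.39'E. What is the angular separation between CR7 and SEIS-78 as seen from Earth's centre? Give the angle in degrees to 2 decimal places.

CR7: φ = -59.26700°, λ = -145.73283°
SEIS-78: φ = -9.72233°, λ = +24.77317°
Δφ = 49.5447°,  Δλ = 170.5060°
a = sin²(Δφ/2) + cos φ₁ cos φ₂ sin²(Δλ/2) = 0.675821
c = 2·arcsin(√a) = 1.930121 rad = 110.5878°

110.59°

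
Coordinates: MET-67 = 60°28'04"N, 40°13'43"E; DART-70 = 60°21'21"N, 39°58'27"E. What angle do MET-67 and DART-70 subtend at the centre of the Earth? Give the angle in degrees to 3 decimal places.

0.168°

MET-67: φ = +60.46778°, λ = +40.22861°
DART-70: φ = +60.35583°, λ = +39.97417°
Δφ = -0.1119°,  Δλ = -0.2544°
a = sin²(Δφ/2) + cos φ₁ cos φ₂ sin²(Δλ/2) = 0.000002
c = 2·arcsin(√a) = 0.002937 rad = 0.1683°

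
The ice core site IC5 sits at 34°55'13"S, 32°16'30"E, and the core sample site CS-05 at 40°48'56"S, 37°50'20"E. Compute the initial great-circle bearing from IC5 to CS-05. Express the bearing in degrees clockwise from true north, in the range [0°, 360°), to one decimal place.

145.0°

IC5: φ = -34.92028°, λ = +32.27500°
CS-05: φ = -40.81556°, λ = +37.83889°
Δλ = 5.5639°
y = sin Δλ · cos φ₂ = 0.073378
x = cos φ₁ sin φ₂ − sin φ₁ cos φ₂ cos Δλ = -0.104752
θ = atan2(y, x) = 144.9890° → 144.9890° (mod 360°)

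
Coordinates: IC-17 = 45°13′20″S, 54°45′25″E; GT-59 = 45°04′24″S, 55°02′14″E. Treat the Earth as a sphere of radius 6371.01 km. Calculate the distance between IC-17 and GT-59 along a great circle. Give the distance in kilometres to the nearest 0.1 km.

IC-17: φ = -45.22222°, λ = +54.75694°
GT-59: φ = -45.07333°, λ = +55.03722°
Δφ = 0.1489°,  Δλ = 0.2803°
a = sin²(Δφ/2) + cos φ₁ cos φ₂ sin²(Δλ/2) = 0.000005
c = 2·arcsin(√a) = 0.004319 rad = 0.2475°
d = R·c = 6371.01 × 0.004319 = 27.5 km

27.5 km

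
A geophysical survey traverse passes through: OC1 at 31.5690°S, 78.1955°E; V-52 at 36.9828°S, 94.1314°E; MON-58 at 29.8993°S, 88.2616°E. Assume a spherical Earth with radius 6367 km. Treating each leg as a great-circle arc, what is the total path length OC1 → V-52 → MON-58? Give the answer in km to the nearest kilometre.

OC1→V-52: c = 0.248089 rad, d = 1579.58 km
V-52→MON-58: c = 0.150230 rad, d = 956.52 km
Total = 1579.58 + 956.52 = 2536.10 km

2536 km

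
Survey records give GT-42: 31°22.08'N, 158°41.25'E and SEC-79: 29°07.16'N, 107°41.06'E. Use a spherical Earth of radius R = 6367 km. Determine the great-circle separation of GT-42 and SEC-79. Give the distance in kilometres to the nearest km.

GT-42: φ = +31.36800°, λ = +158.68750°
SEC-79: φ = +29.11933°, λ = +107.68433°
Δφ = -2.2487°,  Δλ = -51.0032°
a = sin²(Δφ/2) + cos φ₁ cos φ₂ sin²(Δλ/2) = 0.138650
c = 2·arcsin(√a) = 0.763096 rad = 43.7222°
d = R·c = 6367 × 0.763096 = 4858.6 km

4859 km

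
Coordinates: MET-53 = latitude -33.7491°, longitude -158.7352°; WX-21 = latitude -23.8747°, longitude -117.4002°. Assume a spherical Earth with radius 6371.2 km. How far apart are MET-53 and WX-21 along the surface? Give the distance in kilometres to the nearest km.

Δφ = 9.8744°,  Δλ = 41.3350°
a = sin²(Δφ/2) + cos φ₁ cos φ₂ sin²(Δλ/2) = 0.102121
c = 2·arcsin(√a) = 0.650538 rad = 37.2731°
d = R·c = 6371.2 × 0.650538 = 4144.7 km

4145 km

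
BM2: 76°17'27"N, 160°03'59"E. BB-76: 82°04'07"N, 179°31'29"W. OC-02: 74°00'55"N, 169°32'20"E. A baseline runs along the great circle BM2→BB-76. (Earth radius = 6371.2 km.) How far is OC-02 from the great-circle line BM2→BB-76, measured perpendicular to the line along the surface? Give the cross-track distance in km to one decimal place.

357.1 km

BM2: φ = +76.29083°, λ = +160.06639°
BB-76: φ = +82.06861°, λ = -179.52472°
OC-02: φ = +74.01528°, λ = +169.53889°
δ₁₃ = central angle BM2→OC-02 = 0.057947 rad  (haversine)
θ₁₃ = bearing BM2→OC-02 = 128.506°,  θ₁₂ = bearing BM2→BB-76 = 23.803°
dₓₜ = R·arcsin(sin δ₁₃ · sin(θ₁₃ − θ₁₂)) = 6371.2·arcsin(0.05791·sin(104.703°)) = 357.089 km
|dₓₜ| = 357.089 km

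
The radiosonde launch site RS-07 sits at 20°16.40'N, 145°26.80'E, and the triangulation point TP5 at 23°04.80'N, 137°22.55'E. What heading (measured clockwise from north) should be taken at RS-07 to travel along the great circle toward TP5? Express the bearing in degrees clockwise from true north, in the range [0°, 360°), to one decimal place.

292.0°

RS-07: φ = +20.27333°, λ = +145.44667°
TP5: φ = +23.08000°, λ = +137.37583°
Δλ = -8.0708°
y = sin Δλ · cos φ₂ = -0.129160
x = cos φ₁ sin φ₂ − sin φ₁ cos φ₂ cos Δλ = 0.052123
θ = atan2(y, x) = -68.0231° → 291.9769° (mod 360°)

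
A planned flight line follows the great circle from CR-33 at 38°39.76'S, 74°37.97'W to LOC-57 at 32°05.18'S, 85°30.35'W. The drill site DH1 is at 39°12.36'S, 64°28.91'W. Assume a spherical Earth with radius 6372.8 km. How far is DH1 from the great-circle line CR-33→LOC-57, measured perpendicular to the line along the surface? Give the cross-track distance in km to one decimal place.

CR-33: φ = -38.66267°, λ = -74.63283°
LOC-57: φ = -32.08633°, λ = -85.50583°
DH1: φ = -39.20600°, λ = -64.48183°
δ₁₃ = central angle CR-33→DH1 = 0.138067 rad  (haversine)
θ₁₃ = bearing CR-33→DH1 = 97.121°,  θ₁₂ = bearing CR-33→LOC-57 = 303.311°
dₓₜ = R·arcsin(sin δ₁₃ · sin(θ₁₃ − θ₁₂)) = 6372.8·arcsin(0.13763·sin(-206.190°)) = 387.338 km
|dₓₜ| = 387.338 km

387.3 km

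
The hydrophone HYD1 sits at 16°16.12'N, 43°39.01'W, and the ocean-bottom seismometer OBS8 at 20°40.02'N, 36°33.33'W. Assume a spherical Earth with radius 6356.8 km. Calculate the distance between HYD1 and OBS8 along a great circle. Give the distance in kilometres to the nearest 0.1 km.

891.7 km

HYD1: φ = +16.26867°, λ = -43.65017°
OBS8: φ = +20.66700°, λ = -36.55550°
Δφ = 4.3983°,  Δλ = 7.0947°
a = sin²(Δφ/2) + cos φ₁ cos φ₂ sin²(Δλ/2) = 0.004911
c = 2·arcsin(√a) = 0.140272 rad = 8.0370°
d = R·c = 6356.8 × 0.140272 = 891.7 km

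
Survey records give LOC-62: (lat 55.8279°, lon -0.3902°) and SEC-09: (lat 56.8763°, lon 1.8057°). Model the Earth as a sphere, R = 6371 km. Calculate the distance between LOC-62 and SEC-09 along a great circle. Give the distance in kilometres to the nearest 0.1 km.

178.6 km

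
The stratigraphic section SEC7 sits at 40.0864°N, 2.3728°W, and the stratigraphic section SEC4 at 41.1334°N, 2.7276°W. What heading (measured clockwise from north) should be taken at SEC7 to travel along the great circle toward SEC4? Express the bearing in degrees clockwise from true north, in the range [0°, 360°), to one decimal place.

345.7°

Δλ = -0.3548°
y = sin Δλ · cos φ₂ = -0.004664
x = cos φ₁ sin φ₂ − sin φ₁ cos φ₂ cos Δλ = 0.018282
θ = atan2(y, x) = -14.3117° → 345.6883° (mod 360°)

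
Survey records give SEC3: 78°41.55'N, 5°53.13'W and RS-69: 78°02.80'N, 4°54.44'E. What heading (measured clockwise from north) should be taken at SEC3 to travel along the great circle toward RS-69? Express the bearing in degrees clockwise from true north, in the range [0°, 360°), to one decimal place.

101.2°

SEC3: φ = +78.69250°, λ = -5.88550°
RS-69: φ = +78.04667°, λ = +4.90733°
Δλ = 10.7928°
y = sin Δλ · cos φ₂ = 0.038784
x = cos φ₁ sin φ₂ − sin φ₁ cos φ₂ cos Δλ = -0.007679
θ = atan2(y, x) = 101.1995° → 101.1995° (mod 360°)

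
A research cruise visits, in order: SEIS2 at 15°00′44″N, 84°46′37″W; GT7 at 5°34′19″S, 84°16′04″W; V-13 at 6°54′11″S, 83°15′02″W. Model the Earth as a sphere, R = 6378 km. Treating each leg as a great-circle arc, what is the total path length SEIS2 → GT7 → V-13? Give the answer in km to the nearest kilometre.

SEIS2: φ = +15.01222°, λ = -84.77694°
GT7: φ = -5.57194°, λ = -84.26778°
V-13: φ = -6.90306°, λ = -83.25056°
SEIS2→GT7: c = 0.359369 rad, d = 2292.06 km
GT7→V-13: c = 0.029175 rad, d = 186.08 km
Total = 2292.06 + 186.08 = 2478.14 km

2478 km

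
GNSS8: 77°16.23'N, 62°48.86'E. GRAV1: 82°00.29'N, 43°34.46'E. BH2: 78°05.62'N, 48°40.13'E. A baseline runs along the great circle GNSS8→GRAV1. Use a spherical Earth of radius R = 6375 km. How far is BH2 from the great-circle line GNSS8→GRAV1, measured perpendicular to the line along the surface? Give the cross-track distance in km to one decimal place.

GNSS8: φ = +77.27050°, λ = +62.81433°
GRAV1: φ = +82.00483°, λ = +43.57433°
BH2: φ = +78.09367°, λ = +48.66883°
δ₁₃ = central angle GNSS8→BH2 = 0.054443 rad  (haversine)
θ₁₃ = bearing GNSS8→BH2 = 292.095°,  θ₁₂ = bearing GNSS8→GRAV1 = 333.041°
dₓₜ = R·arcsin(sin δ₁₃ · sin(θ₁₃ − θ₁₂)) = 6375·arcsin(0.05442·sin(-40.946°)) = -227.389 km
|dₓₜ| = 227.389 km

227.4 km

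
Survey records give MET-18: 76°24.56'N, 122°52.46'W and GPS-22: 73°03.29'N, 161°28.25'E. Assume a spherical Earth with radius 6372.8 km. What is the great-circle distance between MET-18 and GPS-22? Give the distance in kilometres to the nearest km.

MET-18: φ = +76.40933°, λ = -122.87433°
GPS-22: φ = +73.05483°, λ = +161.47083°
Δφ = -3.3545°,  Δλ = -75.6548°
a = sin²(Δφ/2) + cos φ₁ cos φ₂ sin²(Δλ/2) = 0.026616
c = 2·arcsin(√a) = 0.327754 rad = 18.7789°
d = R·c = 6372.8 × 0.327754 = 2088.7 km

2089 km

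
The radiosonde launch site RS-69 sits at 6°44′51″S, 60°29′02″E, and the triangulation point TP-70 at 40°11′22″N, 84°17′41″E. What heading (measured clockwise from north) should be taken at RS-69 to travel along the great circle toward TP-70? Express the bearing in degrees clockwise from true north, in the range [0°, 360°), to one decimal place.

RS-69: φ = -6.74750°, λ = +60.48389°
TP-70: φ = +40.18944°, λ = +84.29472°
Δλ = 23.8108°
y = sin Δλ · cos φ₂ = 0.308406
x = cos φ₁ sin φ₂ − sin φ₁ cos φ₂ cos Δλ = 0.722963
θ = atan2(y, x) = 23.1025° → 23.1025° (mod 360°)

23.1°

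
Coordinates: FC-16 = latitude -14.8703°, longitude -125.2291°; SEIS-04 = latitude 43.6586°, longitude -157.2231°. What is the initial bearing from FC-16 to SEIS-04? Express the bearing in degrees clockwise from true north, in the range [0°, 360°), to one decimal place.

Δλ = -31.9940°
y = sin Δλ · cos φ₂ = -0.383314
x = cos φ₁ sin φ₂ − sin φ₁ cos φ₂ cos Δλ = 0.824702
θ = atan2(y, x) = -24.9286° → 335.0714° (mod 360°)

335.1°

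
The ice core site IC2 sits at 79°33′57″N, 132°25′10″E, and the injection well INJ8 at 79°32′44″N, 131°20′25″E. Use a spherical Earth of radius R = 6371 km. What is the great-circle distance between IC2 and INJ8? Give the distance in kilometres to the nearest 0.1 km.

IC2: φ = +79.56583°, λ = +132.41944°
INJ8: φ = +79.54556°, λ = +131.34028°
Δφ = -0.0203°,  Δλ = -1.0792°
a = sin²(Δφ/2) + cos φ₁ cos φ₂ sin²(Δλ/2) = 0.000003
c = 2·arcsin(√a) = 0.003433 rad = 0.1967°
d = R·c = 6371 × 0.003433 = 21.9 km

21.9 km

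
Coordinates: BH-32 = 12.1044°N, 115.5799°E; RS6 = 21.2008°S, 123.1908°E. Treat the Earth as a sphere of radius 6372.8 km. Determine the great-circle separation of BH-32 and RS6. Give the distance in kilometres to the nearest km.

3797 km

Δφ = -33.3052°,  Δλ = 7.6109°
a = sin²(Δφ/2) + cos φ₁ cos φ₂ sin²(Δλ/2) = 0.086137
c = 2·arcsin(√a) = 0.595752 rad = 34.1341°
d = R·c = 6372.8 × 0.595752 = 3796.6 km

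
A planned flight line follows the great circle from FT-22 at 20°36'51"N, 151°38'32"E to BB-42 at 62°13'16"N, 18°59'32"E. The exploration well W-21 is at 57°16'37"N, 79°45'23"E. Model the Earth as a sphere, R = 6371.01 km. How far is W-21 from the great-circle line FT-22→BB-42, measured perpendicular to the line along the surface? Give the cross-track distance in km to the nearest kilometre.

FT-22: φ = +20.61417°, λ = +151.64222°
BB-42: φ = +62.22111°, λ = +18.99222°
W-21: φ = +57.27694°, λ = +79.75639°
δ₁₃ = central angle FT-22→W-21 = 1.100099 rad  (haversine)
θ₁₃ = bearing FT-22→W-21 = 324.797°,  θ₁₂ = bearing FT-22→BB-42 = 339.950°
dₓₜ = R·arcsin(sin δ₁₃ · sin(θ₁₃ − θ₁₂)) = 6371.01·arcsin(0.89125·sin(-15.154°)) = -1498.081 km
|dₓₜ| = 1498.081 km

1498 km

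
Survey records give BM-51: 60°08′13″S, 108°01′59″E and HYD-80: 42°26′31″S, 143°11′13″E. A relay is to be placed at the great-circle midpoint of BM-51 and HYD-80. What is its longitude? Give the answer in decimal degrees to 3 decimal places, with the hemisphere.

129.131°E

BM-51: φ = -60.13694°, λ = +108.03306°
HYD-80: φ = -42.44194°, λ = +143.18694°
Bx = cos φ₂ cos Δλ = 0.603364,  By = cos φ₂ sin Δλ = 0.424899
φₘ = atan2(sin φ₁ + sin φ₂, √((cos φ₁ + Bx)² + By²)) = -52.56666°
λₘ = λ₁ + atan2(By, cos φ₁ + Bx) = 129.13061°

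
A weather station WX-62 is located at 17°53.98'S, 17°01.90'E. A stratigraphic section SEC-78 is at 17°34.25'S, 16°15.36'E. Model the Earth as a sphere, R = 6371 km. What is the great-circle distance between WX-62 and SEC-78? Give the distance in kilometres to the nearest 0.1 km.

WX-62: φ = -17.89967°, λ = +17.03167°
SEC-78: φ = -17.57083°, λ = +16.25600°
Δφ = 0.3288°,  Δλ = -0.7757°
a = sin²(Δφ/2) + cos φ₁ cos φ₂ sin²(Δλ/2) = 0.000050
c = 2·arcsin(√a) = 0.014114 rad = 0.8087°
d = R·c = 6371 × 0.014114 = 89.9 km

89.9 km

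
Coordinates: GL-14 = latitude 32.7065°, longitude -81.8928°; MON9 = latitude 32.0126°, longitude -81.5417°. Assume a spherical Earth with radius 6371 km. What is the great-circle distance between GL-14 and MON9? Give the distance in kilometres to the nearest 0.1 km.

83.9 km

Δφ = -0.6939°,  Δλ = 0.3511°
a = sin²(Δφ/2) + cos φ₁ cos φ₂ sin²(Δλ/2) = 0.000043
c = 2·arcsin(√a) = 0.013171 rad = 0.7546°
d = R·c = 6371 × 0.013171 = 83.9 km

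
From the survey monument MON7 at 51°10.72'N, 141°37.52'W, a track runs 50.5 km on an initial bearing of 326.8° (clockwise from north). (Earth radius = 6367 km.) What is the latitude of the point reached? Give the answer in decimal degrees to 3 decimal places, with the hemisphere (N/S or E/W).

MON7: φ = +51.17867°, λ = -141.62533°
δ = d/R = 50.5/6367 = 0.007932 rad
φ₂ = arcsin(sin φ₁ cos δ + cos φ₁ sin δ cos θ)
   = arcsin(0.77910·0.99997 + 0.62689·0.00793·0.83676) = 51.55825°
λ₂ = λ₁ + atan2(sin θ sin δ cos φ₁, cos δ − sin φ₁ sin φ₂) = -142.02557°

51.558°N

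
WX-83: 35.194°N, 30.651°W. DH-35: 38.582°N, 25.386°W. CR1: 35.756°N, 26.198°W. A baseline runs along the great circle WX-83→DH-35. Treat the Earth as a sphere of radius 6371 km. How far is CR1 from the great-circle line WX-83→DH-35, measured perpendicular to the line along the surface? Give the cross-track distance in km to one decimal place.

δ₁₃ = central angle WX-83→CR1 = 0.064042 rad  (haversine)
θ₁₃ = bearing WX-83→CR1 = 79.902°,  θ₁₂ = bearing WX-83→DH-35 = 49.623°
dₓₜ = R·arcsin(sin δ₁₃ · sin(θ₁₃ − θ₁₂)) = 6371·arcsin(0.06400·sin(30.279°)) = 205.619 km
|dₓₜ| = 205.619 km

205.6 km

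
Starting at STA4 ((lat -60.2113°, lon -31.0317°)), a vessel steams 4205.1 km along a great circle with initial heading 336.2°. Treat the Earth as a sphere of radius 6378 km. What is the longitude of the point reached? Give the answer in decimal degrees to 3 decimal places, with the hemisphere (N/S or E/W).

46.738°W

δ = d/R = 4205.1/6378 = 0.659313 rad
φ₂ = arcsin(sin φ₁ cos δ + cos φ₁ sin δ cos θ)
   = arcsin(-0.86786·0.79041 + 0.49680·0.61257·0.91496) = -24.04928°
λ₂ = λ₁ + atan2(sin θ sin δ cos φ₁, cos δ − sin φ₁ sin φ₂) = -46.73759°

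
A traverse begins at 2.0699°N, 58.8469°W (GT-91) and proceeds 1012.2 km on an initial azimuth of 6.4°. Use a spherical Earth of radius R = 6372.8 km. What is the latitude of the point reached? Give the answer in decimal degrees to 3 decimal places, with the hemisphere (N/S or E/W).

δ = d/R = 1012.2/6372.8 = 0.158831 rad
φ₂ = arcsin(sin φ₁ cos δ + cos φ₁ sin δ cos θ)
   = arcsin(0.03612·0.98741 + 0.99935·0.15816·0.99377) = 11.11274°
λ₂ = λ₁ + atan2(sin θ sin δ cos φ₁, cos δ − sin φ₁ sin φ₂) = -57.81739°

11.113°N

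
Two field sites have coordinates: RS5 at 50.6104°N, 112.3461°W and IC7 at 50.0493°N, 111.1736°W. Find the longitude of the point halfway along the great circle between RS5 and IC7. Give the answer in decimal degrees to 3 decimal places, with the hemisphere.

111.756°W

Bx = cos φ₂ cos Δλ = 0.641994,  By = cos φ₂ sin Δλ = 0.013140
φₘ = atan2(sin φ₁ + sin φ₂, √((cos φ₁ + Bx)² + By²)) = 50.33132°
λₘ = λ₁ + atan2(By, cos φ₁ + Bx) = -111.75639°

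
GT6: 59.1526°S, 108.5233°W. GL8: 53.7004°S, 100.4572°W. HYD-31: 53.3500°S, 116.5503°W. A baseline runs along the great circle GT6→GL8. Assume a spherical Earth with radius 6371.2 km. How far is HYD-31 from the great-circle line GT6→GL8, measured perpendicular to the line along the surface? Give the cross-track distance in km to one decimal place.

807.6 km

δ₁₃ = central angle GT6→HYD-31 = 0.127544 rad  (haversine)
θ₁₃ = bearing GT6→HYD-31 = 319.057°,  θ₁₂ = bearing GT6→GL8 = 42.710°
dₓₜ = R·arcsin(sin δ₁₃ · sin(θ₁₃ − θ₁₂)) = 6371.2·arcsin(0.12720·sin(276.346°)) = -807.600 km
|dₓₜ| = 807.600 km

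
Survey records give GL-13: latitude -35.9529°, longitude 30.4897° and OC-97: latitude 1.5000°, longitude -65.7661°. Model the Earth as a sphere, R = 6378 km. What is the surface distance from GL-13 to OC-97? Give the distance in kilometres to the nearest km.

10680 km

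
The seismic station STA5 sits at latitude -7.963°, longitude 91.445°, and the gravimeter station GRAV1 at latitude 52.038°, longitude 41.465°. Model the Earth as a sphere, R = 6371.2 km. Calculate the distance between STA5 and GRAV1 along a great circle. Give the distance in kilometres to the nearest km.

Δφ = 60.0010°,  Δλ = -49.9800°
a = sin²(Δφ/2) + cos φ₁ cos φ₂ sin²(Δλ/2) = 0.358734
c = 2·arcsin(√a) = 1.284364 rad = 73.5887°
d = R·c = 6371.2 × 1.284364 = 8182.9 km

8183 km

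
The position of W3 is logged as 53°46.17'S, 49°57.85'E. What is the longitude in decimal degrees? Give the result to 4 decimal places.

49° + 57.85′/60 = 49 + 0.96417 = 49.9642°

49.9642°E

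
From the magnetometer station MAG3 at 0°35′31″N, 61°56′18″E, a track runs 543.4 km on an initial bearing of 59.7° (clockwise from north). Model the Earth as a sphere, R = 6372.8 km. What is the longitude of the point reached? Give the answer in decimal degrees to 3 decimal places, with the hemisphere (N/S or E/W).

66.161°E

MAG3: φ = +0.59194°, λ = +61.93833°
δ = d/R = 543.4/6372.8 = 0.085269 rad
φ₂ = arcsin(sin φ₁ cos δ + cos φ₁ sin δ cos θ)
   = arcsin(0.01033·0.99637 + 0.99995·0.08517·0.50453) = 3.05300°
λ₂ = λ₁ + atan2(sin θ sin δ cos φ₁, cos δ − sin φ₁ sin φ₂) = 66.16118°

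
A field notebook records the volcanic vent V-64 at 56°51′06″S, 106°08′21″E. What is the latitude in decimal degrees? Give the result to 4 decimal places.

56.8517°S

56° + 51′/60 + 6″/3600 = 56 + 0.85000 + 0.00167 = 56.8517°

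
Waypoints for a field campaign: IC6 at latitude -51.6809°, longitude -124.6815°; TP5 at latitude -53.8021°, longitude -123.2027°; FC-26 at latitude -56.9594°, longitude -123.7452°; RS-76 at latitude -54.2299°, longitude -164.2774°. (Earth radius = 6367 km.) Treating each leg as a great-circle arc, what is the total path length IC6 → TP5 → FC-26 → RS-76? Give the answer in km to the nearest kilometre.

IC6→TP5: c = 0.040182 rad, d = 255.84 km
TP5→FC-26: c = 0.055367 rad, d = 352.52 km
FC-26→RS-76: c = 0.396577 rad, d = 2525.00 km
Total = 255.84 + 352.52 + 2525.00 = 3133.36 km

3133 km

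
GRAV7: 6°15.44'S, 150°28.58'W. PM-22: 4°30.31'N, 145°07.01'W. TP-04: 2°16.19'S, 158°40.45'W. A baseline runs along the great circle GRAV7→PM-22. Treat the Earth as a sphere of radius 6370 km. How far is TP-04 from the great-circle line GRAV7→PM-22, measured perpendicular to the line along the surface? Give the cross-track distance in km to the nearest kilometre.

GRAV7: φ = -6.25733°, λ = -150.47633°
PM-22: φ = +4.50517°, λ = -145.11683°
TP-04: φ = -2.26983°, λ = -158.67417°
δ₁₃ = central angle GRAV7→TP-04 = 0.158724 rad  (haversine)
θ₁₃ = bearing GRAV7→TP-04 = 295.653°,  θ₁₂ = bearing GRAV7→PM-22 = 26.561°
dₓₜ = R·arcsin(sin δ₁₃ · sin(θ₁₃ − θ₁₂)) = 6370·arcsin(0.15806·sin(269.092°)) = -1010.946 km
|dₓₜ| = 1010.946 km

1011 km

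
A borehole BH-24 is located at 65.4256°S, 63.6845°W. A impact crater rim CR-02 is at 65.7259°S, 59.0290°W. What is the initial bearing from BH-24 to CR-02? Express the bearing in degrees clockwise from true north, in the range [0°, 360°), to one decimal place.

101.0°

Δλ = 4.6555°
y = sin Δλ · cos φ₂ = 0.033367
x = cos φ₁ sin φ₂ − sin φ₁ cos φ₂ cos Δλ = -0.006475
θ = atan2(y, x) = 100.9815° → 100.9815° (mod 360°)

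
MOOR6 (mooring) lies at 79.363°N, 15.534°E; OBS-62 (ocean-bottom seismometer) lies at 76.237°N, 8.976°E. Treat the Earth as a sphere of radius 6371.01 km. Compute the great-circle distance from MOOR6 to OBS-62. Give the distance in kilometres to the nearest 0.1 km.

Δφ = -3.1260°,  Δλ = -6.5580°
a = sin²(Δφ/2) + cos φ₁ cos φ₂ sin²(Δλ/2) = 0.000888
c = 2·arcsin(√a) = 0.059596 rad = 3.4146°
d = R·c = 6371.01 × 0.059596 = 379.7 km

379.7 km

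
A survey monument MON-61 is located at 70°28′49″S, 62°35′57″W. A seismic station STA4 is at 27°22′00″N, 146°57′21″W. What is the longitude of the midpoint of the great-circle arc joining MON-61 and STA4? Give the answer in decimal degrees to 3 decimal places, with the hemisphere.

127.103°W

MON-61: φ = -70.48028°, λ = -62.59917°
STA4: φ = +27.36667°, λ = -146.95583°
Bx = cos φ₂ cos Δλ = 0.087330,  By = cos φ₂ sin Δλ = -0.883779
φₘ = atan2(sin φ₁ + sin φ₂, √((cos φ₁ + Bx)² + By²)) = -26.24953°
λₘ = λ₁ + atan2(By, cos φ₁ + Bx) = -127.10336°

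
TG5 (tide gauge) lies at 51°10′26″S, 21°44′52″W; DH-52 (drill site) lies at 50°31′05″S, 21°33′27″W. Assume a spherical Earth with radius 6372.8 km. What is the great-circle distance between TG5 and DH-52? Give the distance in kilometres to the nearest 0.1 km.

TG5: φ = -51.17389°, λ = -21.74778°
DH-52: φ = -50.51806°, λ = -21.55750°
Δφ = 0.6558°,  Δλ = 0.1903°
a = sin²(Δφ/2) + cos φ₁ cos φ₂ sin²(Δλ/2) = 0.000034
c = 2·arcsin(√a) = 0.011637 rad = 0.6667°
d = R·c = 6372.8 × 0.011637 = 74.2 km

74.2 km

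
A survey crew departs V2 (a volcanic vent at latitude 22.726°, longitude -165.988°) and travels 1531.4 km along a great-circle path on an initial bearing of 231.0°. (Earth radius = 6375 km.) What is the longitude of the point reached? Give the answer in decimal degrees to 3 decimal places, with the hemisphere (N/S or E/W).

176.960°W

δ = d/R = 1531.4/6375 = 0.240220 rad
φ₂ = arcsin(sin φ₁ cos δ + cos φ₁ sin δ cos θ)
   = arcsin(0.38632·0.97129 + 0.92236·0.23792·-0.62932) = 13.71724°
λ₂ = λ₁ + atan2(sin θ sin δ cos φ₁, cos δ − sin φ₁ sin φ₂) = -176.95969°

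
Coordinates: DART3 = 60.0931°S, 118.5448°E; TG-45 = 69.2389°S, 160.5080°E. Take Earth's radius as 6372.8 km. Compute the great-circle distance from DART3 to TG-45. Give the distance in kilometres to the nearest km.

2182 km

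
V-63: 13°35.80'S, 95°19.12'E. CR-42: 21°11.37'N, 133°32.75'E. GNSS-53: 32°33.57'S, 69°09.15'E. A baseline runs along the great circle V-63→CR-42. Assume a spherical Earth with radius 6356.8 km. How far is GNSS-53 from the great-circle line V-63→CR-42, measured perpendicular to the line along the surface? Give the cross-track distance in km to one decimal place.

37.7 km

V-63: φ = -13.59667°, λ = +95.31867°
CR-42: φ = +21.18950°, λ = +133.54583°
GNSS-53: φ = -32.55950°, λ = +69.15250°
δ₁₃ = central angle V-63→GNSS-53 = 0.532036 rad  (haversine)
θ₁₃ = bearing V-63→GNSS-53 = 227.110°,  θ₁₂ = bearing V-63→CR-42 = 47.780°
dₓₜ = R·arcsin(sin δ₁₃ · sin(θ₁₃ − θ₁₂)) = 6356.8·arcsin(0.50729·sin(179.330°)) = 37.720 km
|dₓₜ| = 37.720 km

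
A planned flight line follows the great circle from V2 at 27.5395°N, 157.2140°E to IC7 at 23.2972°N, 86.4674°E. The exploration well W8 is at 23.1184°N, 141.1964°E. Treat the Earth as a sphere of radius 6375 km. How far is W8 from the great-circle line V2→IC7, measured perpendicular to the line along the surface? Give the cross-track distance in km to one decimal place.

δ₁₃ = central angle V2→W8 = 0.263958 rad  (haversine)
θ₁₃ = bearing V2→W8 = 256.574°,  θ₁₂ = bearing V2→IC7 = 283.655°
dₓₜ = R·arcsin(sin δ₁₃ · sin(θ₁₃ − θ₁₂)) = 6375·arcsin(0.26090·sin(-27.081°)) = -758.987 km
|dₓₜ| = 758.987 km

759.0 km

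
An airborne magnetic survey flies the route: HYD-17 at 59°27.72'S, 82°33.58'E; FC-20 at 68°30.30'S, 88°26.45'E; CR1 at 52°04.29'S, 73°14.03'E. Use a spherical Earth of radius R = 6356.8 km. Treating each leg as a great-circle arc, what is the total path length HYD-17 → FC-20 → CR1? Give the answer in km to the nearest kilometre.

HYD-17: φ = -59.46200°, λ = +82.55967°
FC-20: φ = -68.50500°, λ = +88.44083°
CR1: φ = -52.07150°, λ = +73.23383°
HYD-17→FC-20: c = 0.163947 rad, d = 1042.18 km
FC-20→CR1: c = 0.313493 rad, d = 1992.81 km
Total = 1042.18 + 1992.81 = 3034.99 km

3035 km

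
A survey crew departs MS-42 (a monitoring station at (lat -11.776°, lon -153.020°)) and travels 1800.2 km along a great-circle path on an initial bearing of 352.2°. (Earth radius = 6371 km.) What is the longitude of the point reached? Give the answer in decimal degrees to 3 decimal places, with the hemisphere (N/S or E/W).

δ = d/R = 1800.2/6371 = 0.282562 rad
φ₂ = arcsin(sin φ₁ cos δ + cos φ₁ sin δ cos θ)
   = arcsin(-0.20409·0.96034 + 0.97895·0.27882·0.99075) = 4.26848°
λ₂ = λ₁ + atan2(sin θ sin δ cos φ₁, cos δ − sin φ₁ sin φ₂) = -155.19461°

155.195°W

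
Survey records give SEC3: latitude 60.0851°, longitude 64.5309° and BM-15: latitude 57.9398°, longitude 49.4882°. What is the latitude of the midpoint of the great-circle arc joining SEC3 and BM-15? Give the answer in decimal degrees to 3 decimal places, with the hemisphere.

Bx = cos φ₂ cos Δλ = 0.512621,  By = cos φ₂ sin Δλ = -0.137766
φₘ = atan2(sin φ₁ + sin φ₂, √((cos φ₁ + Bx)² + By²)) = 59.23031°
λₘ = λ₁ + atan2(By, cos φ₁ + Bx) = 56.77371°

59.230°N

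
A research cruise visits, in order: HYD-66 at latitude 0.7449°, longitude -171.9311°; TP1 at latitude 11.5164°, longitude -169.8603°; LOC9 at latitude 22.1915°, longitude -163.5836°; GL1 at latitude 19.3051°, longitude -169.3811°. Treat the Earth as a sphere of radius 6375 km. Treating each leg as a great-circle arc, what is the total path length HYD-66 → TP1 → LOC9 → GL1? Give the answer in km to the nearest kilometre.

3266 km

HYD-66→TP1: c = 0.191392 rad, d = 1220.12 km
TP1→LOC9: c = 0.213692 rad, d = 1362.28 km
LOC9→GL1: c = 0.107181 rad, d = 683.28 km
Total = 1220.12 + 1362.28 + 683.28 = 3265.68 km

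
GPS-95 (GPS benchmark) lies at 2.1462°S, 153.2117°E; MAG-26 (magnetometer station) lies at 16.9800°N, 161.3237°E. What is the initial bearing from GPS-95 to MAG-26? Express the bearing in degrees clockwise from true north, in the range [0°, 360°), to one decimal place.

22.4°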